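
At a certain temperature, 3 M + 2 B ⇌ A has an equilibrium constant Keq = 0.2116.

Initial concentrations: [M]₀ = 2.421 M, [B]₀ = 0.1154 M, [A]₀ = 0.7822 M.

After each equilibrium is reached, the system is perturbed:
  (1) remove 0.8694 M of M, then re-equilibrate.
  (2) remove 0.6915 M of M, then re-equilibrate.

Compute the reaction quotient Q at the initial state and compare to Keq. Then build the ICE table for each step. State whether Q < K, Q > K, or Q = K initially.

Q₀ = 4.139; Q > K (proceeds reverse)

Q₀ = 4.139 vs Keq = 0.2116 ⇒ Q>K, reverse
Step 1:
                    M           B           A
  I             2.421      0.1154      0.7822
  C             0.387       0.258      -0.129
  E             2.808      0.3734      0.6532
  solve Keq expr → x = -0.129; check Q = 0.2116
Then remove 0.8694 M of M.
Step 2:
                    M           B           A
  I             1.939      0.3734      0.6532
  C            0.2216      0.1477    -0.07387
  E              2.16      0.5211      0.5793
  solve Keq expr → x = -0.07387; check Q = 0.2116
Then remove 0.6915 M of M.
Step 3:
                    M           B           A
  I             1.469      0.5211      0.5793
  C            0.2444      0.1629    -0.08147
  E             1.713      0.6841      0.4979
  solve Keq expr → x = -0.08147; check Q = 0.2116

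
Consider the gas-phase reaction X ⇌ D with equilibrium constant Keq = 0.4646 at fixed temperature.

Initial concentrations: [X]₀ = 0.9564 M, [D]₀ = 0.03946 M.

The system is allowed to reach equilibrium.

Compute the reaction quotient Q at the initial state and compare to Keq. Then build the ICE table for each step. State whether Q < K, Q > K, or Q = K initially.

Q₀ = 0.04126 vs Keq = 0.4646 ⇒ Q<K, forward
Step 1:
                  X         D
  Initial    0.9564   0.03946
  Change    -0.2764    0.2764
  Equil        0.68    0.3159
  solve Keq expr → x = 0.2764; check Q = 0.4646

Q₀ = 0.04126; Q < K (proceeds forward)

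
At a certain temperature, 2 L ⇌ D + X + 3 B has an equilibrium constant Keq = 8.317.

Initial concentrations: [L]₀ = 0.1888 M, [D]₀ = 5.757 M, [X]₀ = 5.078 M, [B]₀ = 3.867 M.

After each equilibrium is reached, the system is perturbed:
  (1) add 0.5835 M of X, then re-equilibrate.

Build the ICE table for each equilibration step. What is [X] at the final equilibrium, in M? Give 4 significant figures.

[X]_eq = 4.751 M

Q₀ = 4.7425e+04 vs Keq = 8.317 ⇒ Q>K, reverse
Step 1:
                   L          D          X          B
  I           0.1888      5.757      5.078      3.867
  C            1.796     -0.898     -0.898     -2.694
  E            1.985      4.859       4.18      1.173
  solve Keq expr → x = -0.898; check Q = 8.317
Then add 0.5835 M of X.
Step 2:
                   L          D          X          B
  I            1.985      4.859      4.763      1.173
  C          0.02557   -0.01279   -0.01279   -0.03836
  E             2.01      4.846      4.751      1.134
  solve Keq expr → x = -0.01279; check Q = 8.317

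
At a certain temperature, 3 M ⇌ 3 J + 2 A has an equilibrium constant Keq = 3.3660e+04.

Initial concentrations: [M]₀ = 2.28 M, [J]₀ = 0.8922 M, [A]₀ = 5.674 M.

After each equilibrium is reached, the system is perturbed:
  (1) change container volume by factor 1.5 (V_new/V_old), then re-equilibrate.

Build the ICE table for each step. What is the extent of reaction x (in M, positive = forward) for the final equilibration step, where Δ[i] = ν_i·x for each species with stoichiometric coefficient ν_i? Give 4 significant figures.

x = 0.01539 M

Q₀ = 1.929 vs Keq = 3.3660e+04 ⇒ Q<K, forward
Step 1:
                  M         J         A
  Initial      2.28    0.8922     5.674
  Change     -1.958     1.958     1.305
  Equil      0.3223      2.85     6.979
  solve Keq expr → x = 0.6526; check Q = 3.3660e+04
Then change container volume by factor 1.5 (V_new/V_old).
Step 2:
                  M         J         A
  Initial    0.2149       1.9     4.653
  Change   -0.04617   0.04617   0.03078
  Equil      0.1687     1.946     4.684
  solve Keq expr → x = 0.01539; check Q = 3.3660e+04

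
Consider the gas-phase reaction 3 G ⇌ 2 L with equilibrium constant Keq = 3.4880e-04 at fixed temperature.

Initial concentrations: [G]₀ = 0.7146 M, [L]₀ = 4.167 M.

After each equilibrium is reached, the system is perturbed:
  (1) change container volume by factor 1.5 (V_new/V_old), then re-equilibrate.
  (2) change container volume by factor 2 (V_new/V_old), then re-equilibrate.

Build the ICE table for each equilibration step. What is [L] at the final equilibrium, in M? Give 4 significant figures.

Q₀ = 47.58 vs Keq = 3.4880e-04 ⇒ Q>K, reverse
Step 1:
                    G           L
  I            0.7146       4.167
  C             5.786      -3.857
  E             6.501      0.3096
  solve Keq expr → x = -1.929; check Q = 3.4880e-04
Then change container volume by factor 1.5 (V_new/V_old).
Step 2:
                    G           L
  I             4.334      0.2064
  C           0.05222    -0.03481
  E             4.386      0.1716
  solve Keq expr → x = -0.01741; check Q = 3.4880e-04
Then change container volume by factor 2 (V_new/V_old).
Step 3:
                    G           L
  I             2.193     0.08578
  C           0.03547    -0.02365
  E             2.229     0.06213
  solve Keq expr → x = -0.01182; check Q = 3.4880e-04

[L]_eq = 0.06213 M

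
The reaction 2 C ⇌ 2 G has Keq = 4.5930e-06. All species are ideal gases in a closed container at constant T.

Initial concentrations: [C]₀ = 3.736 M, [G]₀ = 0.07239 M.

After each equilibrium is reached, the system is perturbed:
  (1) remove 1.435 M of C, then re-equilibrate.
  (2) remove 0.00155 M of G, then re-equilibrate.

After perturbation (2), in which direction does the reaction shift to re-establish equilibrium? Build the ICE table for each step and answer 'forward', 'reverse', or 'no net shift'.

Q₀ = 3.7544e-04 vs Keq = 4.5930e-06 ⇒ Q>K, reverse
Step 1:
                   C          G
  Initial      3.736    0.07239
  Change     0.06425   -0.06425
  Equil          3.8   0.008144
  solve Keq expr → x = -0.03212; check Q = 4.5930e-06
Then remove 1.435 M of C.
Step 2:
                   C          G
  Initial      2.365   0.008144
  Change    0.003069  -0.003069
  Equil        2.368   0.005076
  solve Keq expr → x = -0.001534; check Q = 4.5930e-06
Then remove 0.00155 M of G.
Step 3:
                   C          G
  Initial      2.368   0.003526
  Change   -0.001547   0.001547
  Equil        2.367   0.005072
  solve Keq expr → x = 7.7334e-04; check Q = 4.5930e-06

Direction: forward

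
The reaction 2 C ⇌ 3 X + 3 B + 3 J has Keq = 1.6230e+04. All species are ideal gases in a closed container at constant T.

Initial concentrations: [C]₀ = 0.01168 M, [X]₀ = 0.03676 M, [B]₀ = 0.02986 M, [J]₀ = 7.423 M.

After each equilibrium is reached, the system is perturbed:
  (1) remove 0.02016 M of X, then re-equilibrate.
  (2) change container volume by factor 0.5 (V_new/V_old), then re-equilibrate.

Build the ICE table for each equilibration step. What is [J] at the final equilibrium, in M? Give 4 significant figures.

Q₀ = 0.003965 vs Keq = 1.6230e+04 ⇒ Q<K, forward
Step 1:
                    C           X           B           J
  Initial     0.01168     0.03676     0.02986       7.423
  Change     -0.01166     0.01749     0.01749     0.01749
  Equil    2.0739e-05     0.05425     0.04735        7.44
  solve Keq expr → x = 0.00583; check Q = 1.6230e+04
Then remove 0.02016 M of X.
Step 2:
                    C           X           B           J
  Initial  2.0739e-05     0.03409     0.04735        7.44
  Change  -1.0396e-05  1.5595e-05  1.5595e-05  1.5595e-05
  Equil    1.0343e-05      0.0341     0.04736       7.441
  solve Keq expr → x = 5.1982e-06; check Q = 1.6230e+04
Then change container volume by factor 0.5 (V_new/V_old).
Step 3:
                    C           X           B           J
  Initial  2.0686e-05     0.06821     0.09473       14.88
  Change   2.1055e-04 -3.1583e-04 -3.1583e-04 -3.1583e-04
  Equil    2.3124e-04     0.06789     0.09441       14.88
  solve Keq expr → x = -1.0528e-04; check Q = 1.6230e+04

[J]_eq = 14.88 M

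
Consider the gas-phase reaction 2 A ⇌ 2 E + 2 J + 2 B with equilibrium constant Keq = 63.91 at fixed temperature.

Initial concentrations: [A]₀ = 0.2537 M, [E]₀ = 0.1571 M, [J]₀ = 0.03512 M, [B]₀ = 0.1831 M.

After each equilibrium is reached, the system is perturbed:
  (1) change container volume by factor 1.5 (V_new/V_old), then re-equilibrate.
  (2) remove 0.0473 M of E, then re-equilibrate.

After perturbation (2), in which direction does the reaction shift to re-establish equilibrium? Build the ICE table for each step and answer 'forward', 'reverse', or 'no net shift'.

Q₀ = 1.5856e-05 vs Keq = 63.91 ⇒ Q<K, forward
Step 1:
                  A         E         J         B
  Initial    0.2537    0.1571   0.03512    0.1831
  Change    -0.2475    0.2475    0.2475    0.2475
  Equil    0.006161    0.4046    0.2827    0.4306
  solve Keq expr → x = 0.1238; check Q = 63.91
Then change container volume by factor 1.5 (V_new/V_old).
Step 2:
                  A         E         J         B
  Initial  0.004107    0.2698    0.1884    0.2871
  Change  -0.002231  0.002231  0.002231  0.002231
  Equil    0.001877     0.272    0.1907    0.2893
  solve Keq expr → x = 0.001115; check Q = 63.91
Then remove 0.0473 M of E.
Step 3:
                  A         E         J         B
  Initial  0.001877    0.2247    0.1907    0.2893
  Change  -3.1986e-04 3.1986e-04 3.1986e-04 3.1986e-04
  Equil    0.001557     0.225     0.191    0.2896
  solve Keq expr → x = 1.5993e-04; check Q = 63.91

Direction: forward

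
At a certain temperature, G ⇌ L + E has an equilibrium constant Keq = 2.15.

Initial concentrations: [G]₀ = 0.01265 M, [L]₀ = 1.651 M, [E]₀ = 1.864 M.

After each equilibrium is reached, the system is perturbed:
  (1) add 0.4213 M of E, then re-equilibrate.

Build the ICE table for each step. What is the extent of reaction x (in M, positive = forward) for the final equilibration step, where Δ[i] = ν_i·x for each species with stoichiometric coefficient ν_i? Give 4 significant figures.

x = -0.09224 M

Q₀ = 243.3 vs Keq = 2.15 ⇒ Q>K, reverse
Step 1:
                    G           L           E
  init        0.01265       1.651       1.864
  Δ            0.6025     -0.6025     -0.6025
  eq           0.6152       1.048       1.261
  solve Keq expr → x = -0.6025; check Q = 2.15
Then add 0.4213 M of E.
Step 2:
                    G           L           E
  init         0.6152       1.048       1.683
  Δ           0.09224    -0.09224    -0.09224
  eq           0.7074      0.9562       1.591
  solve Keq expr → x = -0.09224; check Q = 2.15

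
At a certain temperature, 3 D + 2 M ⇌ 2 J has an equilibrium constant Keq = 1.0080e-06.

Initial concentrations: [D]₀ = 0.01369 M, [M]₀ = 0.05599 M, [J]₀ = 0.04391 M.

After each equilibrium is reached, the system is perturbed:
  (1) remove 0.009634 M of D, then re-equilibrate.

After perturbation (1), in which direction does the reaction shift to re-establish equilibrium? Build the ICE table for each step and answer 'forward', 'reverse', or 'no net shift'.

Q₀ = 2.3972e+05 vs Keq = 1.0080e-06 ⇒ Q>K, reverse
Step 1:
                    D           M           J
  init        0.01369     0.05599     0.04391
  Δ           0.06586     0.04391    -0.04391
  eq          0.07955      0.0999  2.2504e-06
  solve Keq expr → x = -0.02195; check Q = 1.0080e-06
Then remove 0.009634 M of D.
Step 2:
                    D           M           J
  init        0.06992      0.0999  2.2504e-06
  Δ        5.9419e-07  3.9613e-07 -3.9613e-07
  eq          0.06992      0.0999  1.8543e-06
  solve Keq expr → x = -1.9806e-07; check Q = 1.0080e-06

Direction: reverse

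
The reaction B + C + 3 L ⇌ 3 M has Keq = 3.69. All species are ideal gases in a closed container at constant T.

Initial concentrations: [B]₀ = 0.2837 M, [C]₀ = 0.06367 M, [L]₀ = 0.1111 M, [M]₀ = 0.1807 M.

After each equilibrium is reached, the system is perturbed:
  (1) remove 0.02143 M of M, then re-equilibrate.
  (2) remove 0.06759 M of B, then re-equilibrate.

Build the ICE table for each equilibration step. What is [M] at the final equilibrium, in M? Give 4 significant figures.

[M]_eq = 0.08143 M

Q₀ = 238.2 vs Keq = 3.69 ⇒ Q>K, reverse
Step 1:
                    B           C           L           M
  init         0.2837     0.06367      0.1111      0.1807
  Δ           0.02893     0.02893      0.0868     -0.0868
  eq           0.3126      0.0926      0.1979      0.0939
  solve Keq expr → x = -0.02893; check Q = 3.69
Then remove 0.02143 M of M.
Step 2:
                    B           C           L           M
  init         0.3126      0.0926      0.1979     0.07247
  Δ         -0.004431   -0.004431    -0.01329     0.01329
  eq           0.3082     0.08817      0.1846     0.08576
  solve Keq expr → x = 0.004431; check Q = 3.69
Then remove 0.06759 M of B.
Step 3:
                    B           C           L           M
  init         0.2406     0.08817      0.1846     0.08576
  Δ          0.001446    0.001446    0.004337   -0.004337
  eq           0.2421     0.08962      0.1889     0.08143
  solve Keq expr → x = -0.001446; check Q = 3.69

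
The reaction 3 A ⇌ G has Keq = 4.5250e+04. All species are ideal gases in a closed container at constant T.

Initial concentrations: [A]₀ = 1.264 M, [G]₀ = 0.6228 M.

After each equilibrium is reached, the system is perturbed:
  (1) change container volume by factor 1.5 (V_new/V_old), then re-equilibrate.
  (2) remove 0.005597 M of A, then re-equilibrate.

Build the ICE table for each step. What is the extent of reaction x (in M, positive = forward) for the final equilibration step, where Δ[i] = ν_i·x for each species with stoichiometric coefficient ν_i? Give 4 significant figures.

Q₀ = 0.3084 vs Keq = 4.5250e+04 ⇒ Q<K, forward
Step 1:
                   A          G
  init         1.264     0.6228
  Δ           -1.236     0.4119
  eq         0.02838      1.035
  solve Keq expr → x = 0.4119; check Q = 4.5250e+04
Then change container volume by factor 1.5 (V_new/V_old).
Step 2:
                   A          G
  init       0.01892     0.6898
  Δ         0.005849   -0.00195
  eq         0.02477     0.6878
  solve Keq expr → x = -0.00195; check Q = 4.5250e+04
Then remove 0.005597 M of A.
Step 3:
                   A          G
  init       0.01917     0.6878
  Δ         0.005575  -0.001858
  eq         0.02475      0.686
  solve Keq expr → x = -0.001858; check Q = 4.5250e+04

x = -0.001858 M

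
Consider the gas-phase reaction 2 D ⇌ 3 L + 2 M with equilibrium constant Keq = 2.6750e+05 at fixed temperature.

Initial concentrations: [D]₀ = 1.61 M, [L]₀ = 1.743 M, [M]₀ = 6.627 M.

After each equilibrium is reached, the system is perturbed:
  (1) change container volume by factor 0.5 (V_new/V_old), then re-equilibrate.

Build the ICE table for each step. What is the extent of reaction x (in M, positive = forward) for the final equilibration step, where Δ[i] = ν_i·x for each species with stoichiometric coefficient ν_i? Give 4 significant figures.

Q₀ = 89.72 vs Keq = 2.6750e+05 ⇒ Q<K, forward
Step 1:
                  D         L         M
  init         1.61     1.743     6.627
  Δ          -1.486     2.229     1.486
  eq         0.1242     3.972     8.113
  solve Keq expr → x = 0.7429; check Q = 2.6750e+05
Then change container volume by factor 0.5 (V_new/V_old).
Step 2:
                  D         L         M
  init       0.2483     7.944     16.23
  Δ          0.3679   -0.5518   -0.3679
  eq         0.6162     7.392     15.86
  solve Keq expr → x = -0.1839; check Q = 2.6750e+05

x = -0.1839 M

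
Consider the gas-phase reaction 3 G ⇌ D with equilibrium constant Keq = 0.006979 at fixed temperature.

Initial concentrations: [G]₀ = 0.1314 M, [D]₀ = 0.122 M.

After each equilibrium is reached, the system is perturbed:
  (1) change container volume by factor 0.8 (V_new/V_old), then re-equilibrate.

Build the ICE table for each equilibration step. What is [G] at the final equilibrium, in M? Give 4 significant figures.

Q₀ = 53.77 vs Keq = 0.006979 ⇒ Q>K, reverse
Step 1:
                  G         D
  init       0.1314     0.122
  Δ          0.3635   -0.1212
  eq         0.4949 8.4576e-04
  solve Keq expr → x = -0.1212; check Q = 0.006979
Then change container volume by factor 0.8 (V_new/V_old).
Step 2:
                  G         D
  init       0.6186  0.001057
  Δ       -0.001742 5.8076e-04
  eq         0.6168  0.001638
  solve Keq expr → x = 5.8076e-04; check Q = 0.006979

[G]_eq = 0.6168 M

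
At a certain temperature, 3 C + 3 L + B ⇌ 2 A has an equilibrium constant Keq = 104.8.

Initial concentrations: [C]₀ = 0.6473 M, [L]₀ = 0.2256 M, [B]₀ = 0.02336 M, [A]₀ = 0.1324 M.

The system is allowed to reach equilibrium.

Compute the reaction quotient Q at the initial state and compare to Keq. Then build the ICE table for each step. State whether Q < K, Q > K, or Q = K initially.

Q₀ = 241; Q > K (proceeds reverse)

Q₀ = 241 vs Keq = 104.8 ⇒ Q>K, reverse
Step 1:
                  C         L         B         A
  Initial    0.6473    0.2256   0.02336    0.1324
  Change    0.02059   0.02059  0.006865  -0.01373
  Equil      0.6679    0.2462   0.03022    0.1187
  solve Keq expr → x = -0.006865; check Q = 104.8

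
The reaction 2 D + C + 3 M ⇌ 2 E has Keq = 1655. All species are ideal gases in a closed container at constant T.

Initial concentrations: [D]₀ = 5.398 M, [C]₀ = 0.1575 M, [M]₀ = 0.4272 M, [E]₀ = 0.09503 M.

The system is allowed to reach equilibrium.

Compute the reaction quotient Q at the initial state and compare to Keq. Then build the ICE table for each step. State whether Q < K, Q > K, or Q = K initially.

Q₀ = 0.02524; Q < K (proceeds forward)

Q₀ = 0.02524 vs Keq = 1655 ⇒ Q<K, forward
Step 1:
                   D          C          M          E
  I            5.398     0.1575     0.4272    0.09503
  C          -0.2546    -0.1273     -0.382     0.2546
  E            5.143    0.03018    0.04523     0.3497
  solve Keq expr → x = 0.1273; check Q = 1655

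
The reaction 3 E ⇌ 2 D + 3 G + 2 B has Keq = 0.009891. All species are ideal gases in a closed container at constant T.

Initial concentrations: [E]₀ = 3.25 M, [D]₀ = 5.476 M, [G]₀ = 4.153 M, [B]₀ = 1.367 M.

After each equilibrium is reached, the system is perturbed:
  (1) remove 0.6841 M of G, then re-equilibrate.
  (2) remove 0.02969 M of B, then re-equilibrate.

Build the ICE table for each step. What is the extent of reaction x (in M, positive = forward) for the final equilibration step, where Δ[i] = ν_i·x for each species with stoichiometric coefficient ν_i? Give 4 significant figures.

x = 0.01174 M

Q₀ = 116.9 vs Keq = 0.009891 ⇒ Q>K, reverse
Step 1:
                    E           D           G           B
  I              3.25       5.476       4.153       1.367
  C             1.925      -1.283      -1.925      -1.283
  E             5.175       4.193       2.228     0.08393
  solve Keq expr → x = -0.6415; check Q = 0.009891
Then remove 0.6841 M of G.
Step 2:
                    E           D           G           B
  I             5.175       4.193       1.544     0.08393
  C          -0.07154     0.04769     0.07154     0.04769
  E             5.103       4.241       1.616      0.1316
  solve Keq expr → x = 0.02385; check Q = 0.009891
Then remove 0.02969 M of B.
Step 3:
                    E           D           G           B
  I             5.103       4.241       1.616      0.1019
  C          -0.03523     0.02349     0.03523     0.02349
  E             5.068       4.264       1.651      0.1254
  solve Keq expr → x = 0.01174; check Q = 0.009891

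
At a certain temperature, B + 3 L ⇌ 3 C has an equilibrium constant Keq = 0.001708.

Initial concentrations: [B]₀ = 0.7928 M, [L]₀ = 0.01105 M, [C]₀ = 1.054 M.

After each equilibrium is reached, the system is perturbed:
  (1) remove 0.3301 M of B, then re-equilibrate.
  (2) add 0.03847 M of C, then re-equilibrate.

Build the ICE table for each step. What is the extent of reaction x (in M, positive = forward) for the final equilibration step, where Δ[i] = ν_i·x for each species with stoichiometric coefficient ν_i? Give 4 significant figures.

x = -0.01139 M

Q₀ = 1.0946e+06 vs Keq = 0.001708 ⇒ Q>K, reverse
Step 1:
                    B           L           C
  I            0.7928     0.01105       1.054
  C            0.3123      0.9369     -0.9369
  E             1.105      0.9479      0.1171
  solve Keq expr → x = -0.3123; check Q = 0.001708
Then remove 0.3301 M of B.
Step 2:
                    B           L           C
  I             0.775      0.9479      0.1171
  C          0.003872     0.01162    -0.01162
  E            0.7789      0.9595      0.1055
  solve Keq expr → x = -0.003872; check Q = 0.001708
Then add 0.03847 M of C.
Step 3:
                    B           L           C
  I            0.7789      0.9595       0.144
  C           0.01139     0.03418    -0.03418
  E            0.7903      0.9937      0.1098
  solve Keq expr → x = -0.01139; check Q = 0.001708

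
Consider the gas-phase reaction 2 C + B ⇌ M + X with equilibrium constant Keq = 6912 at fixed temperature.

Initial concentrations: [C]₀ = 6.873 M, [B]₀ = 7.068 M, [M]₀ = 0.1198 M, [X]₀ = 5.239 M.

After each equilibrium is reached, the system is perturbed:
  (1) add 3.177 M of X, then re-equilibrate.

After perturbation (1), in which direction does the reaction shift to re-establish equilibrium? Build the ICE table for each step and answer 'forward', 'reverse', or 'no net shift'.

Q₀ = 0.00188 vs Keq = 6912 ⇒ Q<K, forward
Step 1:
                  C         B         M         X
  Initial     6.873     7.068    0.1198     5.239
  Change     -6.838    -3.419     3.419     3.419
  Equil     0.03485     3.649     3.539     8.658
  solve Keq expr → x = 3.419; check Q = 6912
Then add 3.177 M of X.
Step 2:
                  C         B         M         X
  Initial   0.03485     3.649     3.539     11.84
  Change   0.005858  0.002929 -0.002929 -0.002929
  Equil     0.04071     3.652     3.536     11.83
  solve Keq expr → x = -0.002929; check Q = 6912

Direction: reverse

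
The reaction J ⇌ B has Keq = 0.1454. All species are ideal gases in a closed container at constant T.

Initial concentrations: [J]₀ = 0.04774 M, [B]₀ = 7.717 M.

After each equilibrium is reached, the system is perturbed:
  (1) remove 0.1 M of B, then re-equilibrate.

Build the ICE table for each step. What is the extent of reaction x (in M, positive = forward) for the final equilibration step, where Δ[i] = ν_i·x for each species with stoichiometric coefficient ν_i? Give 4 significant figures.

Q₀ = 161.6 vs Keq = 0.1454 ⇒ Q>K, reverse
Step 1:
                    J           B
  Initial     0.04774       7.717
  Change        6.731      -6.731
  Equil         6.779      0.9857
  solve Keq expr → x = -6.731; check Q = 0.1454
Then remove 0.1 M of B.
Step 2:
                    J           B
  Initial       6.779      0.8857
  Change     -0.08731     0.08731
  Equil         6.692       0.973
  solve Keq expr → x = 0.08731; check Q = 0.1454

x = 0.08731 M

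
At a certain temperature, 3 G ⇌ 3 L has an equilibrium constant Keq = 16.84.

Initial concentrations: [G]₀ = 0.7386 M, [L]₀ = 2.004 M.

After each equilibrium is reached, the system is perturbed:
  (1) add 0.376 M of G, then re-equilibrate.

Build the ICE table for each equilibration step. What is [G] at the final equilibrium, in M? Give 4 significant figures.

Q₀ = 19.97 vs Keq = 16.84 ⇒ Q>K, reverse
Step 1:
                  G         L
  I          0.7386     2.004
  C          0.0311   -0.0311
  E          0.7697     1.973
  solve Keq expr → x = -0.01037; check Q = 16.84
Then add 0.376 M of G.
Step 2:
                  G         L
  I           1.146     1.973
  C         -0.2705    0.2705
  E          0.8752     2.243
  solve Keq expr → x = 0.09016; check Q = 16.84

[G]_eq = 0.8752 M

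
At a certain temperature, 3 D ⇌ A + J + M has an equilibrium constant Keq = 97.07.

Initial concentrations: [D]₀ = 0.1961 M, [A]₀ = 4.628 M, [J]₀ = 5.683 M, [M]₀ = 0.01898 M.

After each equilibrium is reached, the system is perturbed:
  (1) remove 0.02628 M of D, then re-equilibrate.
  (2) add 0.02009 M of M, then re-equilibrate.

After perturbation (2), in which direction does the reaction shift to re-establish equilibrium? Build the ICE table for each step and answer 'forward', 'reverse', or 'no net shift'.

Q₀ = 66.2 vs Keq = 97.07 ⇒ Q<K, forward
Step 1:
                    D           A           J           M
  I            0.1961       4.628       5.683     0.01898
  C          -0.01202    0.004006    0.004006    0.004006
  E            0.1841       4.632       5.687     0.02299
  solve Keq expr → x = 0.004006; check Q = 97.07
Then remove 0.02628 M of D.
Step 2:
                    D           A           J           M
  I            0.1578       4.632       5.687     0.02299
  C           0.01339   -0.004465   -0.004465   -0.004465
  E            0.1712       4.628       5.683     0.01852
  solve Keq expr → x = -0.004465; check Q = 97.07
Then add 0.02009 M of M.
Step 3:
                    D           A           J           M
  I            0.1712       4.628       5.683     0.03861
  C           0.02799   -0.009331   -0.009331   -0.009331
  E            0.1992       4.618       5.673     0.02928
  solve Keq expr → x = -0.009331; check Q = 97.07

Direction: reverse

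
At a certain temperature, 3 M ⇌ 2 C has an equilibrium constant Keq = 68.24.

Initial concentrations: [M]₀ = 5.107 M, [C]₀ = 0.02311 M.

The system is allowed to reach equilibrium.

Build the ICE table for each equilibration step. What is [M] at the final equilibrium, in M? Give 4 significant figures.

Q₀ = 4.0096e-06 vs Keq = 68.24 ⇒ Q<K, forward
Step 1:
                    M           C
  Initial       5.107     0.02311
  Change       -4.589       3.059
  Equil        0.5183       3.082
  solve Keq expr → x = 1.53; check Q = 68.24

[M]_eq = 0.5183 M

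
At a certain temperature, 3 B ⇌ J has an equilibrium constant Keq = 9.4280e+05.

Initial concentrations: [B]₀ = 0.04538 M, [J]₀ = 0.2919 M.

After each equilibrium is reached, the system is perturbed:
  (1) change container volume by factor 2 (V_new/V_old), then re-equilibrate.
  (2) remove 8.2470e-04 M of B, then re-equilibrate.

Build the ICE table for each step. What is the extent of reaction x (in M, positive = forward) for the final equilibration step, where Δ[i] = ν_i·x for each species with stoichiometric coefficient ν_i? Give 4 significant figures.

Q₀ = 3123 vs Keq = 9.4280e+05 ⇒ Q<K, forward
Step 1:
                    B           J
  init        0.04538      0.2919
  Δ          -0.03852     0.01284
  eq         0.006863      0.3047
  solve Keq expr → x = 0.01284; check Q = 9.4280e+05
Then change container volume by factor 2 (V_new/V_old).
Step 2:
                    B           J
  init       0.003431      0.1524
  Δ          0.002008 -6.6921e-04
  eq         0.005439      0.1517
  solve Keq expr → x = -6.6921e-04; check Q = 9.4280e+05
Then remove 8.2470e-04 M of B.
Step 3:
                    B           J
  init       0.004614      0.1517
  Δ        8.2143e-04 -2.7381e-04
  eq         0.005436      0.1514
  solve Keq expr → x = -2.7381e-04; check Q = 9.4280e+05

x = -2.7381e-04 M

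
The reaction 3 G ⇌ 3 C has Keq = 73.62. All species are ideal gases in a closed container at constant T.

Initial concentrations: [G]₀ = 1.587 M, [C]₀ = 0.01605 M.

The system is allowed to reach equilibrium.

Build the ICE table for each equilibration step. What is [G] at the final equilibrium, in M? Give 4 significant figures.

[G]_eq = 0.3088 M

Q₀ = 1.0344e-06 vs Keq = 73.62 ⇒ Q<K, forward
Step 1:
                   G          C
  Initial      1.587    0.01605
  Change      -1.278      1.278
  Equil       0.3088      1.294
  solve Keq expr → x = 0.4261; check Q = 73.62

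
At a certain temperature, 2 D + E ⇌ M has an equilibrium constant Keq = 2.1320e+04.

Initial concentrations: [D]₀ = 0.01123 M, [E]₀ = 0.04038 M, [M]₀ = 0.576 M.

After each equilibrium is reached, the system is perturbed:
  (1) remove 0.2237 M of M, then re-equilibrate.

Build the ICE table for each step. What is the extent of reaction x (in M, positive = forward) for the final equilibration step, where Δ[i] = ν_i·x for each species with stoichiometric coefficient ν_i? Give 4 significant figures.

x = 0.002362 M

Q₀ = 1.1311e+05 vs Keq = 2.1320e+04 ⇒ Q>K, reverse
Step 1:
                  D         E         M
  I         0.01123   0.04038     0.576
  C         0.01268  0.006342 -0.006342
  E         0.02391   0.04672    0.5697
  solve Keq expr → x = -0.006342; check Q = 2.1320e+04
Then remove 0.2237 M of M.
Step 2:
                  D         E         M
  I         0.02391   0.04672     0.346
  C       -0.004723 -0.002362  0.002362
  E         0.01919   0.04436    0.3483
  solve Keq expr → x = 0.002362; check Q = 2.1320e+04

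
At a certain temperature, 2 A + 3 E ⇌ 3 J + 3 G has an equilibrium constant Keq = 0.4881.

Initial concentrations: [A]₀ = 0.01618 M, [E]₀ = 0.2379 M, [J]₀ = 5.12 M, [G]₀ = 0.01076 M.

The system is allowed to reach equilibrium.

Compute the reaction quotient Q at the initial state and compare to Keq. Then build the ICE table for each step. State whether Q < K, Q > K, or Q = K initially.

Q₀ = 47.44; Q > K (proceeds reverse)

Q₀ = 47.44 vs Keq = 0.4881 ⇒ Q>K, reverse
Step 1:
                  A         E         J         G
  Initial   0.01618    0.2379      5.12   0.01076
  Change   0.005228  0.007842 -0.007842 -0.007842
  Equil     0.02141    0.2457     5.112  0.002918
  solve Keq expr → x = -0.002614; check Q = 0.4881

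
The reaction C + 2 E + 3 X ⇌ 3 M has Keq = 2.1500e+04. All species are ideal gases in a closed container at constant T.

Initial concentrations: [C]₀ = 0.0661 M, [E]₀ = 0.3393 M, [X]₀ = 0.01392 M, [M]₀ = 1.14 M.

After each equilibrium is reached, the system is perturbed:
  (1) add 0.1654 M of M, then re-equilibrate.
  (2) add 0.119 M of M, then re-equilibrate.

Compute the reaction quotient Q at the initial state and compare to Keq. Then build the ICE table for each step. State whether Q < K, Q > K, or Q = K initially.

Q₀ = 7.2182e+07 vs Keq = 2.1500e+04 ⇒ Q>K, reverse
Step 1:
                   C          E          X          M
  Initial     0.0661     0.3393    0.01392       1.14
  Change     0.04103    0.08206     0.1231    -0.1231
  Equil       0.1071     0.4214      0.137      1.017
  solve Keq expr → x = -0.04103; check Q = 2.1500e+04
Then add 0.1654 M of M.
Step 2:
                   C          E          X          M
  Initial     0.1071     0.4214      0.137      1.182
  Change    0.005113    0.01023    0.01534   -0.01534
  Equil       0.1122     0.4316     0.1523      1.167
  solve Keq expr → x = -0.005113; check Q = 2.1500e+04
Then add 0.119 M of M.
Step 3:
                   C          E          X          M
  Initial     0.1122     0.4316     0.1523      1.286
  Change    0.003548   0.007097    0.01065   -0.01065
  Equil       0.1158     0.4387      0.163      1.275
  solve Keq expr → x = -0.003548; check Q = 2.1500e+04

Q₀ = 7.2182e+07; Q > K (proceeds reverse)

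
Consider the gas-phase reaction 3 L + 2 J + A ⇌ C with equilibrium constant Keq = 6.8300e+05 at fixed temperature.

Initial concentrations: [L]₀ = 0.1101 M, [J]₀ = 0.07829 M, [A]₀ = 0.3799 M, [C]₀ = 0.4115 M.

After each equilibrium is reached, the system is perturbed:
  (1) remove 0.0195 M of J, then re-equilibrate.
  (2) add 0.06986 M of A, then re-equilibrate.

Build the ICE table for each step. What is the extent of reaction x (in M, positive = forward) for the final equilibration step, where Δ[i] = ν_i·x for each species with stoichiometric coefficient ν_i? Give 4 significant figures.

Q₀ = 1.3241e+05 vs Keq = 6.8300e+05 ⇒ Q<K, forward
Step 1:
                  L         J         A         C
  I          0.1101   0.07829    0.3799    0.4115
  C        -0.03073  -0.02049  -0.01024   0.01024
  E         0.07937    0.0578    0.3697    0.4217
  solve Keq expr → x = 0.01024; check Q = 6.8300e+05
Then remove 0.0195 M of J.
Step 2:
                  L         J         A         C
  I         0.07937    0.0383    0.3697    0.4217
  C         0.01202   0.00801  0.004005 -0.004005
  E         0.09138   0.04631    0.3737    0.4177
  solve Keq expr → x = -0.004005; check Q = 6.8300e+05
Then add 0.06986 M of A.
Step 3:
                  L         J         A         C
  I         0.09138   0.04631    0.4435    0.4177
  C       -0.002669 -0.001779 -8.8957e-04 8.8957e-04
  E         0.08872   0.04453    0.4426    0.4186
  solve Keq expr → x = 8.8957e-04; check Q = 6.8300e+05

x = 8.8957e-04 M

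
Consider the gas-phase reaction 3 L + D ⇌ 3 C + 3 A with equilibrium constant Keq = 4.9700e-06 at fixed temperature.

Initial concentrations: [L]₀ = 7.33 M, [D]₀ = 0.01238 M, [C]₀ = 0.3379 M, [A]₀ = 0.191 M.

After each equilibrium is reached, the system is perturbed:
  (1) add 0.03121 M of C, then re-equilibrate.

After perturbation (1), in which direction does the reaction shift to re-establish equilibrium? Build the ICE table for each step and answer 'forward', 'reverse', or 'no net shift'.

Direction: reverse

Q₀ = 5.5136e-05 vs Keq = 4.9700e-06 ⇒ Q>K, reverse
Step 1:
                   L          D          C          A
  Initial       7.33    0.01238     0.3379      0.191
  Change     0.05326    0.01775   -0.05326   -0.05326
  Equil        7.383    0.03013     0.2846     0.1377
  solve Keq expr → x = -0.01775; check Q = 4.9700e-06
Then add 0.03121 M of C.
Step 2:
                   L          D          C          A
  Initial      7.383    0.03013     0.3159     0.1377
  Change    0.007254   0.002418  -0.007254  -0.007254
  Equil        7.391    0.03255     0.3086     0.1305
  solve Keq expr → x = -0.002418; check Q = 4.9700e-06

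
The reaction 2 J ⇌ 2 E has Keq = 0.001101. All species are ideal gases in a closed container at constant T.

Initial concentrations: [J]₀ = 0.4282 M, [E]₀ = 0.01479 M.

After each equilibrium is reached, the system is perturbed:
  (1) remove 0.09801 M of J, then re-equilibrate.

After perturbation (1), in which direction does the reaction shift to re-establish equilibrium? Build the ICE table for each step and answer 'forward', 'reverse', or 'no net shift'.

Q₀ = 0.001193 vs Keq = 0.001101 ⇒ Q>K, reverse
Step 1:
                    J           E
  init         0.4282     0.01479
  Δ        5.6308e-04 -5.6308e-04
  eq           0.4288     0.01423
  solve Keq expr → x = -2.8154e-04; check Q = 0.001101
Then remove 0.09801 M of J.
Step 2:
                    J           E
  init         0.3308     0.01423
  Δ          0.003148   -0.003148
  eq           0.3339     0.01108
  solve Keq expr → x = -0.001574; check Q = 0.001101

Direction: reverse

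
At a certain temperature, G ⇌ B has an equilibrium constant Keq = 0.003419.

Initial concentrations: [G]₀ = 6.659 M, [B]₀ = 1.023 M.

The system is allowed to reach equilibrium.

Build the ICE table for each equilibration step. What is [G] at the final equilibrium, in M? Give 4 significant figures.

[G]_eq = 7.656 M

Q₀ = 0.1536 vs Keq = 0.003419 ⇒ Q>K, reverse
Step 1:
                  G         B
  I           6.659     1.023
  C          0.9968   -0.9968
  E           7.656   0.02618
  solve Keq expr → x = -0.9968; check Q = 0.003419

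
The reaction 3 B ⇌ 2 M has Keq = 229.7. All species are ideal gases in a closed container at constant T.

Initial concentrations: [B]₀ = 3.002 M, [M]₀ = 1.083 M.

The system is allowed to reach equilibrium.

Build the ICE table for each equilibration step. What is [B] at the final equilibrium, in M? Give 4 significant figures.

[B]_eq = 0.3294 M

Q₀ = 0.04335 vs Keq = 229.7 ⇒ Q<K, forward
Step 1:
                  B         M
  init        3.002     1.083
  Δ          -2.673     1.782
  eq         0.3294     2.865
  solve Keq expr → x = 0.8909; check Q = 229.7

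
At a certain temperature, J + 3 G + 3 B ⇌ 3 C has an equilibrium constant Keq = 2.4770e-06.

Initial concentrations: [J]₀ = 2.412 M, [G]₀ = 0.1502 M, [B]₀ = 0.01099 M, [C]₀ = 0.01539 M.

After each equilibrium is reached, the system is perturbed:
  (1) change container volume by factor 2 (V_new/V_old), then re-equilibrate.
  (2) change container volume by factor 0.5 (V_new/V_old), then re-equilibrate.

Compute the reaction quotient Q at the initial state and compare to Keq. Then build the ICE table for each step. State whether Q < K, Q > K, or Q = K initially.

Q₀ = 336; Q > K (proceeds reverse)

Q₀ = 336 vs Keq = 2.4770e-06 ⇒ Q>K, reverse
Step 1:
                  J         G         B         C
  Initial     2.412    0.1502   0.01099   0.01539
  Change   0.005104   0.01531   0.01531  -0.01531
  Equil       2.417    0.1655    0.0263 7.9045e-05
  solve Keq expr → x = -0.005104; check Q = 2.4770e-06
Then change container volume by factor 2 (V_new/V_old).
Step 2:
                  J         G         B         C
  Initial     1.209   0.08276   0.01315 3.9522e-05
  Change  7.9350e-06 2.3805e-05 2.3805e-05 -2.3805e-05
  Equil       1.209   0.08278   0.01317 1.5717e-05
  solve Keq expr → x = -7.9350e-06; check Q = 2.4770e-06
Then change container volume by factor 0.5 (V_new/V_old).
Step 3:
                  J         G         B         C
  Initial     2.417    0.1656   0.02635 3.1435e-05
  Change  -1.5870e-05 -4.7610e-05 -4.7610e-05 4.7610e-05
  Equil       2.417    0.1655    0.0263 7.9045e-05
  solve Keq expr → x = 1.5870e-05; check Q = 2.4770e-06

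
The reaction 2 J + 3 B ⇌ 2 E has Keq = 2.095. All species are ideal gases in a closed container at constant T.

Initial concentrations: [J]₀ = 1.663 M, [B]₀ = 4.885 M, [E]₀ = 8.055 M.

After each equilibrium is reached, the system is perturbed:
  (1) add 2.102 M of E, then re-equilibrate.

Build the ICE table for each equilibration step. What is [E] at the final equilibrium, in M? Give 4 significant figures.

[E]_eq = 10.84 M

Q₀ = 0.2013 vs Keq = 2.095 ⇒ Q<K, forward
Step 1:
                   J          B          E
  init         1.663      4.885      8.055
  Δ          -0.7989     -1.198     0.7989
  eq          0.8641      3.687      8.854
  solve Keq expr → x = 0.3994; check Q = 2.095
Then add 2.102 M of E.
Step 2:
                   J          B          E
  init        0.8641      3.687      10.96
  Δ           0.1203     0.1804    -0.1203
  eq          0.9844      3.867      10.84
  solve Keq expr → x = -0.06014; check Q = 2.095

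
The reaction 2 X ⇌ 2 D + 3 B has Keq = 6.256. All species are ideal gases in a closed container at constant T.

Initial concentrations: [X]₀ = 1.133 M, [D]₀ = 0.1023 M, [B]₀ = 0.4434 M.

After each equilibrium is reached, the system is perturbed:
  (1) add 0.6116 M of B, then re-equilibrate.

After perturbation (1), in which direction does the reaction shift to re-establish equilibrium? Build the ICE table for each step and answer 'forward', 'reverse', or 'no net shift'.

Q₀ = 7.1069e-04 vs Keq = 6.256 ⇒ Q<K, forward
Step 1:
                   X          D          B
  Initial      1.133     0.1023     0.4434
  Change     -0.6398     0.6398     0.9598
  Equil       0.4932     0.7421      1.403
  solve Keq expr → x = 0.3199; check Q = 6.256
Then add 0.6116 M of B.
Step 2:
                   X          D          B
  Initial     0.4932     0.7421      2.015
  Change      0.1218    -0.1218    -0.1827
  Equil        0.615     0.6203      1.832
  solve Keq expr → x = -0.06091; check Q = 6.256

Direction: reverse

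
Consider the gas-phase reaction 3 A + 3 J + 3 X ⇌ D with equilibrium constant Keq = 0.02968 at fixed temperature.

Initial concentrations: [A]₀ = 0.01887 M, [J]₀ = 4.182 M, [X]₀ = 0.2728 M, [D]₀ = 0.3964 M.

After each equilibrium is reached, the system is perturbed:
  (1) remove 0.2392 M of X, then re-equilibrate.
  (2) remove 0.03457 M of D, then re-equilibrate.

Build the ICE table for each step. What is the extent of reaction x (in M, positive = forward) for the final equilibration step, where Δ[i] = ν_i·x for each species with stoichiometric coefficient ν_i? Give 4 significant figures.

x = 0.005226 M

Q₀ = 3.9731e+04 vs Keq = 0.02968 ⇒ Q>K, reverse
Step 1:
                    A           J           X           D
  Initial     0.01887       4.182      0.2728      0.3964
  Change       0.5134      0.5134      0.5134     -0.1711
  Equil        0.5323       4.695      0.7862      0.2253
  solve Keq expr → x = -0.1711; check Q = 0.02968
Then remove 0.2392 M of X.
Step 2:
                    A           J           X           D
  Initial      0.5323       4.695       0.547      0.2253
  Change      0.08687     0.08687     0.08687    -0.02896
  Equil        0.6192       4.782      0.6339      0.1963
  solve Keq expr → x = -0.02896; check Q = 0.02968
Then remove 0.03457 M of D.
Step 3:
                    A           J           X           D
  Initial      0.6192       4.782      0.6339      0.1617
  Change     -0.01568    -0.01568    -0.01568    0.005226
  Equil        0.6035       4.767      0.6182       0.167
  solve Keq expr → x = 0.005226; check Q = 0.02968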